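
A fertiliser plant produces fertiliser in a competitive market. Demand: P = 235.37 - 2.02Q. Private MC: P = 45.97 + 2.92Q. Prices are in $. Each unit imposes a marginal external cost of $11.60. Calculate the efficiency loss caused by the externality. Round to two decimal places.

Market equilibrium (private): 45.97 + 2.92Q = 235.37 - 2.02Q → Q_m = 38.3401.
Social marginal cost = private MC + MEC = 57.57 + 2.92Q.
Set SMC = demand: 57.57 + 2.92Q = 235.37 - 2.02Q → Q* = 35.9919.
The welfare-loss triangle has base |Q_m − Q*| and height MEC(Q_m) (the vertical gap between SMC and demand is zero at Q* and MEC at Q_m).
DWL = ½ × 2.3482 × 11.6000 = 13.6196.

DWL = $13.62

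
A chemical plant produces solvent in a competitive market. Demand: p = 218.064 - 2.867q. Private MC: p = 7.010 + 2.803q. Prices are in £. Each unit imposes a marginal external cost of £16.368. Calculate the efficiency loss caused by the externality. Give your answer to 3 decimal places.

Market equilibrium (private): 7.010 + 2.803q = 218.064 - 2.867q → q_m = 37.2229.
Social marginal cost = private MC + MEC = 23.378 + 2.803q.
Set SMC = demand: 23.378 + 2.803q = 218.064 - 2.867q → q* = 34.3362.
Between q* and q_m the wedge SMC − demand runs linearly from 0 to MEC(q_m), so the loss is a triangle.
DWL = ½ × 2.8867 × 16.3680 = 23.6248.

DWL = £23.625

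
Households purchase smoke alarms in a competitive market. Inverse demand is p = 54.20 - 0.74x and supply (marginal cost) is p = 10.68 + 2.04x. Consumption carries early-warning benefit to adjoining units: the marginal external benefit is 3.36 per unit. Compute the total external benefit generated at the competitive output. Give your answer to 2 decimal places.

Market equilibrium (private): 10.68 + 2.04x = 54.20 - 0.74x → x_m = 15.6547.
Total external benefit = MEB × x_m = 3.36 × 15.6547 = 52.5998.

52.60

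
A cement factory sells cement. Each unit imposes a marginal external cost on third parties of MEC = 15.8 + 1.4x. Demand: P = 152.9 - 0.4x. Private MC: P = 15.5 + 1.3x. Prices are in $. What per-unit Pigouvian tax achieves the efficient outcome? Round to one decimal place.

Social marginal cost = private MC + MEC = 31.3 + 2.7x.
Set SMC = demand: 31.3 + 2.7x = 152.9 - 0.4x → x* = 39.2258.
The Pigouvian tax equals MEC at x*: 15.8 + 1.4×39.2258 = 70.7161.

tax = $70.7 per unit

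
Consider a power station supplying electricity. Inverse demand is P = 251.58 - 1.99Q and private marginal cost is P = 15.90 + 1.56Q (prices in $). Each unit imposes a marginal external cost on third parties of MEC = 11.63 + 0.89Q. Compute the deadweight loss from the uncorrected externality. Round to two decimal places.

DWL = $563.15

Market equilibrium (private): 15.90 + 1.56Q = 251.58 - 1.99Q → Q_m = 66.3887.
Social marginal cost = private MC + MEC = 27.53 + 2.45Q.
Set SMC = demand: 27.53 + 2.45Q = 251.58 - 1.99Q → Q* = 50.4617.
The welfare-loss triangle has base |Q_m − Q*| and height MEC(Q_m) (the vertical gap between SMC and demand is zero at Q* and MEC at Q_m).
DWL = ½ × 15.9270 × 70.7160 = 563.1469.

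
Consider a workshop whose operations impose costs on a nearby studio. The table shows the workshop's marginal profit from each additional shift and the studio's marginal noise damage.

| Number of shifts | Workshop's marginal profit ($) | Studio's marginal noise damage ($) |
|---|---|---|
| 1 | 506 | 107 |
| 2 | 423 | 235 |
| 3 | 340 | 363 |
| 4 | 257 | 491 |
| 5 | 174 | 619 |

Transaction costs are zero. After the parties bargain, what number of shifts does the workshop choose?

Bargaining reaches the level where marginal profit last exceeds marginal noise damage.
That holds through level 2 (423 ≥ 235) but not at 3 (340 < 363).

2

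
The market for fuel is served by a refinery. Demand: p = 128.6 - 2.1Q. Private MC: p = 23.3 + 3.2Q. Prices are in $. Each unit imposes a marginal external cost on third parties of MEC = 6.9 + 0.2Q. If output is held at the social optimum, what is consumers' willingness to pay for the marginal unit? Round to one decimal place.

Social marginal cost = private MC + MEC = 30.2 + 3.4Q.
Set SMC = demand: 30.2 + 3.4Q = 128.6 - 2.1Q → Q* = 17.8909.
Consumer price on the demand curve at Q*: 128.6 − 2.1×17.8909 = 91.0291.

P = $91.0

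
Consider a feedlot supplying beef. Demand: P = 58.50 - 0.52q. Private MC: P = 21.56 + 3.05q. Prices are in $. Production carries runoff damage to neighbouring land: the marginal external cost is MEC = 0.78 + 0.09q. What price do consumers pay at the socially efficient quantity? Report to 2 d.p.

P = $53.36

Social marginal cost = private MC + MEC = 22.34 + 3.14q.
Set SMC = demand: 22.34 + 3.14q = 58.50 - 0.52q → q* = 9.8798.
Consumer price on the demand curve at q*: 58.50 − 0.52×9.8798 = 53.3625.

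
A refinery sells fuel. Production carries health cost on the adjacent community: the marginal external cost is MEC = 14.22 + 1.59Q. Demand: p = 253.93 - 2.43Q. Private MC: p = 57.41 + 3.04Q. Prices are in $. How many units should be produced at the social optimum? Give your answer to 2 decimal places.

Social marginal cost = private MC + MEC = 71.63 + 4.63Q.
Set SMC = demand: 71.63 + 4.63Q = 253.93 - 2.43Q → Q* = 25.8215.

Q* = 25.82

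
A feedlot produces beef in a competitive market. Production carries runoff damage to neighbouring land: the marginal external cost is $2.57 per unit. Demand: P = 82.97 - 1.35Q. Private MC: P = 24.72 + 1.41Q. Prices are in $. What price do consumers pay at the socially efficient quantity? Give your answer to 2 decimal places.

Social marginal cost = private MC + MEC = 27.29 + 1.41Q.
Set SMC = demand: 27.29 + 1.41Q = 82.97 - 1.35Q → Q* = 20.1739.
Consumer price on the demand curve at Q*: 82.97 − 1.35×20.1739 = 55.7352.

P = $55.74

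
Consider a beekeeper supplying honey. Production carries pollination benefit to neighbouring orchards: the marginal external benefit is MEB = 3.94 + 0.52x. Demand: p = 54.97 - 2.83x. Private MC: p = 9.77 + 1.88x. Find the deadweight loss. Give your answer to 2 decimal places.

DWL = 9.52

Market equilibrium (private): 9.77 + 1.88x = 54.97 - 2.83x → x_m = 9.5966.
Social marginal cost = private MC − MEB = 5.83 + 1.36x.
Set SMC = demand: 5.83 + 1.36x = 54.97 - 2.83x → x* = 11.7279.
Between x* and x_m the wedge demand − SMC runs linearly from 0 to MEB(x_m), so the loss is a triangle.
DWL = ½ × 2.1313 × 8.9302 = 9.5165.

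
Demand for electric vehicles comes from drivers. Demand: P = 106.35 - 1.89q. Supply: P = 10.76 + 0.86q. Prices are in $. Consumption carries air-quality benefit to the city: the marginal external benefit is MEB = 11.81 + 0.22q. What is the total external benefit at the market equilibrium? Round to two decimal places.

Market equilibrium (private): 10.76 + 0.86q = 106.35 - 1.89q → q_m = 34.7600.
Total external benefit = ∫₀^{q_m} (11.81 + 0.22q) dq = 11.81×34.7600 + ½×0.22×34.7600² = 543.4239.

$543.42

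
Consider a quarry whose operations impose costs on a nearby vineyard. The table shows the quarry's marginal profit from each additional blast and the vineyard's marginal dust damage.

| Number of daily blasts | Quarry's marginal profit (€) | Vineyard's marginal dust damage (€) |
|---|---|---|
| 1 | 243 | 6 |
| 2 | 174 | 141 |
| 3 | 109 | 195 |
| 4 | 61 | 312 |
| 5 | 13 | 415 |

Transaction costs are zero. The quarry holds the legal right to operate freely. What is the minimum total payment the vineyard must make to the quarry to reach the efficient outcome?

€183

Left alone the quarry would choose level 5 (marginal profit stays positive).
Efficient level: k* = 2 (marginal profit ≥ marginal dust damage through 2).
The vineyard must at least cover the quarry's forgone profit from cutting 5→2: 109 + 61 + 13 = 183.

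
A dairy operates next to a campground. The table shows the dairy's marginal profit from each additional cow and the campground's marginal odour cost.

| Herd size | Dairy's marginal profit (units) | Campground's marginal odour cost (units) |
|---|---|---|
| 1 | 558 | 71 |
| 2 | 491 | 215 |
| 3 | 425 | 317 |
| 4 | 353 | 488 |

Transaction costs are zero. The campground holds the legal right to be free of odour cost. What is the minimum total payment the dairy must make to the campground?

603

Efficient level: marginal profit ≥ marginal odour cost through level 3, so k* = 3.
With the campground holding the right, the dairy must at least compensate total damage at k*: 71 + 215 + 317 = 603.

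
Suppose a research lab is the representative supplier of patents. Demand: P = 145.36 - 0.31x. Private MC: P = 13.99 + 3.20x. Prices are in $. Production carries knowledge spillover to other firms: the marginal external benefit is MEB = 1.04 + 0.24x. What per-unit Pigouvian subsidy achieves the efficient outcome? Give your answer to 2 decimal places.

subsidy = $10.76 per unit

Social marginal cost = private MC − MEB = 12.95 + 2.96x.
Set SMC = demand: 12.95 + 2.96x = 145.36 - 0.31x → x* = 40.4924.
The Pigouvian subsidy equals MEB at x*: 1.04 + 0.24×40.4924 = 10.7582.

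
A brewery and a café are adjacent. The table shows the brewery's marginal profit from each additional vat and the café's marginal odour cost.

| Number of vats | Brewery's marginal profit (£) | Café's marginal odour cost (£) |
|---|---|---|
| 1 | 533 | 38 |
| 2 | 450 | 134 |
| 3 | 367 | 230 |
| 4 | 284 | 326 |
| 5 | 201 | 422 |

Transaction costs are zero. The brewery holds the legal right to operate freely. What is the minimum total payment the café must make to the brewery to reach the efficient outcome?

£485

Left alone the brewery would choose level 5 (marginal profit stays positive).
Efficient level: k* = 3 (marginal profit ≥ marginal odour cost through 3).
The café must at least cover the brewery's forgone profit from cutting 5→3: 284 + 201 = 485.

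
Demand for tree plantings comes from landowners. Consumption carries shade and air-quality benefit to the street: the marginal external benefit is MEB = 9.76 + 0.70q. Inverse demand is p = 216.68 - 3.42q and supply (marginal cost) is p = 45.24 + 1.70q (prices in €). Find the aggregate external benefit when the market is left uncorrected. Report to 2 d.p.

Market equilibrium (private): 45.24 + 1.70q = 216.68 - 3.42q → q_m = 33.4844.
Total external benefit = ∫₀^{q_m} (9.76 + 0.70q) dq = 9.76×33.4844 + ½×0.70×33.4844² = 719.2295.

€719.23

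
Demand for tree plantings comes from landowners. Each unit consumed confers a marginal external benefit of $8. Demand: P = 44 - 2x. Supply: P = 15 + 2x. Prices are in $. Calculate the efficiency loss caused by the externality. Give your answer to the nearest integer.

Market equilibrium (private): 15 + 2x = 44 - 2x → x_m = 7.2500.
Social marginal benefit = demand + MEB = 52 - 2x.
Set SMB = MC: 52 - 2x = 15 + 2x → x* = 9.2500.
The loss is the area between SMB and MC from x* to x_m; with linear curves that's a triangle of height MEB(x_m).
DWL = ½ × 2.0000 × 8.0000 = 8.0000.

DWL = $8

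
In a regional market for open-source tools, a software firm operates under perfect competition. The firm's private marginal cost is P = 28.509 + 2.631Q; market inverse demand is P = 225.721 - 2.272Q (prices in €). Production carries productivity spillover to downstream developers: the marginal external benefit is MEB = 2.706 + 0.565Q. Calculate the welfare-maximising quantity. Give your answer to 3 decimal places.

Social marginal cost = private MC − MEB = 25.803 + 2.066Q.
Set SMC = demand: 25.803 + 2.066Q = 225.721 - 2.272Q → Q* = 46.0853.

Q* = 46.085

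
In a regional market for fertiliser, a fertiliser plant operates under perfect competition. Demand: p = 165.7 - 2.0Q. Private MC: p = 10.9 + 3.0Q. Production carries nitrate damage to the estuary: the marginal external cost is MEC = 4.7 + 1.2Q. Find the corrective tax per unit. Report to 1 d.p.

Social marginal cost = private MC + MEC = 15.6 + 4.2Q.
Set SMC = demand: 15.6 + 4.2Q = 165.7 - 2.0Q → Q* = 24.2097.
The Pigouvian tax equals MEC at Q*: 4.7 + 1.2×24.2097 = 33.7516.

tax = 33.8 per unit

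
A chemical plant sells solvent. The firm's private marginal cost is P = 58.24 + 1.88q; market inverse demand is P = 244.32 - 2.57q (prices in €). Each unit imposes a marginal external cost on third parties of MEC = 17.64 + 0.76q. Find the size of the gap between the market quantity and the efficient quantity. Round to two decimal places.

9.49 units

Market equilibrium (private): 58.24 + 1.88q = 244.32 - 2.57q → q_m = 41.8157.
Social marginal cost = private MC + MEC = 75.88 + 2.64q.
Set SMC = demand: 75.88 + 2.64q = 244.32 - 2.57q → q* = 32.3301.
Gap = |41.8157 − 32.3301| = 9.4856.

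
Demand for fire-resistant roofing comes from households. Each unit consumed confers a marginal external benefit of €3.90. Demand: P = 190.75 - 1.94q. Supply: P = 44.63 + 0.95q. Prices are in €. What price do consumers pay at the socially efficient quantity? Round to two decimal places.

P = €90.04

Social marginal benefit = demand + MEB = 194.65 - 1.94q.
Set SMB = MC: 194.65 - 1.94q = 44.63 + 0.95q → q* = 51.9100.
Consumer price on the demand curve at q*: 190.75 − 1.94×51.9100 = 90.0446.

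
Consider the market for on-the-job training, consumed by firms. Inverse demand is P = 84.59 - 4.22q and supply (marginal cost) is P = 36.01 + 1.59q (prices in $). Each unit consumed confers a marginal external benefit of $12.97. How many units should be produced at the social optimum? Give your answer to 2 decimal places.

q* = 10.59

Social marginal benefit = demand + MEB = 97.56 - 4.22q.
Set SMB = MC: 97.56 - 4.22q = 36.01 + 1.59q → q* = 10.5938.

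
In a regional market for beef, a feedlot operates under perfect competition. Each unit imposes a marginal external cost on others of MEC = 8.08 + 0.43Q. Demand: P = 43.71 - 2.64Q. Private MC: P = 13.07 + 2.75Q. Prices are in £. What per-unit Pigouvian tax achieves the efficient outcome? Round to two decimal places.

Social marginal cost = private MC + MEC = 21.15 + 3.18Q.
Set SMC = demand: 21.15 + 3.18Q = 43.71 - 2.64Q → Q* = 3.8763.
The Pigouvian tax equals MEC at Q*: 8.08 + 0.43×3.8763 = 9.7468.

tax = £9.75 per unit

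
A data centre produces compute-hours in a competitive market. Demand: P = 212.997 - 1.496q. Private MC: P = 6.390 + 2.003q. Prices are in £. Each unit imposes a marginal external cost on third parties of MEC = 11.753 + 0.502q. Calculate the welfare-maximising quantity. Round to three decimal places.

q* = 48.701

Social marginal cost = private MC + MEC = 18.143 + 2.505q.
Set SMC = demand: 18.143 + 2.505q = 212.997 - 1.496q → q* = 48.7013.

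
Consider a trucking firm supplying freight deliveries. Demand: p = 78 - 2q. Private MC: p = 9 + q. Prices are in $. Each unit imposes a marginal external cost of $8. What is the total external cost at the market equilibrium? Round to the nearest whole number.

Market equilibrium (private): 9 + q = 78 - 2q → q_m = 23.0000.
Total external cost = MEC × q_m = 8 × 23.0000 = 184.0000.

$184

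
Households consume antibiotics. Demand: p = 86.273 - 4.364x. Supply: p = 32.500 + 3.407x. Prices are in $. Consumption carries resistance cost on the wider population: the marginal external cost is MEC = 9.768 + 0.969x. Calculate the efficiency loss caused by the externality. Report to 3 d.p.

DWL = $15.524

Market equilibrium (private): 32.500 + 3.407x = 86.273 - 4.364x → x_m = 6.9197.
Social marginal benefit = demand − MEC = 76.505 - 5.333x.
Set SMB = MC: 76.505 - 5.333x = 32.500 + 3.407x → x* = 5.0349.
Between x* and x_m the wedge MC − SMB runs linearly from 0 to MEC(x_m), so the loss is a triangle.
DWL = ½ × 1.8848 × 16.4732 = 15.5243.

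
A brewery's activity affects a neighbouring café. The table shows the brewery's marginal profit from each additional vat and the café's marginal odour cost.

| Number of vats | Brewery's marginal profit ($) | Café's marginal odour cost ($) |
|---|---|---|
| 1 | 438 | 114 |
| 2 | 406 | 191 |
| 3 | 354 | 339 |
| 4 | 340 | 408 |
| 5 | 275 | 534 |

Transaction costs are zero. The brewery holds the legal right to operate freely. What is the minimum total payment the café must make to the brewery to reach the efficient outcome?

$615

Left alone the brewery would choose level 5 (marginal profit stays positive).
Efficient level: k* = 3 (marginal profit ≥ marginal odour cost through 3).
The café must at least cover the brewery's forgone profit from cutting 5→3: 340 + 275 = 615.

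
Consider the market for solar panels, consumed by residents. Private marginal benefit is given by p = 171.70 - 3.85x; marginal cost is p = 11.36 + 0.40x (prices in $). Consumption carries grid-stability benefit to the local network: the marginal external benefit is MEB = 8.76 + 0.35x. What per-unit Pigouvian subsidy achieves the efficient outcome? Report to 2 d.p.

subsidy = $23.94 per unit

Social marginal benefit = demand + MEB = 180.46 - 3.50x.
Set SMB = MC: 180.46 - 3.50x = 11.36 + 0.40x → x* = 43.3590.
The Pigouvian subsidy equals MEB at x*: 8.76 + 0.35×43.3590 = 23.9357.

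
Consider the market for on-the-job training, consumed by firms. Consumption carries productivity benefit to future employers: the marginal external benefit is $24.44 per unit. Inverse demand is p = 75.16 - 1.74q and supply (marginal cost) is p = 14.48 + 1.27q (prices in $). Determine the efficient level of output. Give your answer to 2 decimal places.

q* = 28.28

Social marginal benefit = demand + MEB = 99.60 - 1.74q.
Set SMB = MC: 99.60 - 1.74q = 14.48 + 1.27q → q* = 28.2791.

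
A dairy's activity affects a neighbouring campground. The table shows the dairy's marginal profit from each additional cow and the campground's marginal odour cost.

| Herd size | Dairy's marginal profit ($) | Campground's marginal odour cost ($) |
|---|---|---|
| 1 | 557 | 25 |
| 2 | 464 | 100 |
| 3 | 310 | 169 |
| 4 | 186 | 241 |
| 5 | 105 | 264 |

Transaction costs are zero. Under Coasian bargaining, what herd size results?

3

Bargaining reaches the level where marginal profit last exceeds marginal odour cost.
That holds through level 3 (310 ≥ 169) but not at 4 (186 < 241).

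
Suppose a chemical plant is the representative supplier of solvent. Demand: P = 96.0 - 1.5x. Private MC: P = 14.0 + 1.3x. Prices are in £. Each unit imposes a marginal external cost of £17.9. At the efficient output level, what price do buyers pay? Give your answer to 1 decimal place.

Social marginal cost = private MC + MEC = 31.9 + 1.3x.
Set SMC = demand: 31.9 + 1.3x = 96.0 - 1.5x → x* = 22.8929.
Consumer price on the demand curve at x*: 96.0 − 1.5×22.8929 = 61.6607.

P = £61.7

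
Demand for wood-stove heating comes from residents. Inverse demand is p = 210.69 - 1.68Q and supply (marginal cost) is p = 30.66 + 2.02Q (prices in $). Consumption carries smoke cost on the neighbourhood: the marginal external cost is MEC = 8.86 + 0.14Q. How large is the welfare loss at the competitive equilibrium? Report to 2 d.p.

Market equilibrium (private): 30.66 + 2.02Q = 210.69 - 1.68Q → Q_m = 48.6568.
Social marginal benefit = demand − MEC = 201.83 - 1.82Q.
Set SMB = MC: 201.83 - 1.82Q = 30.66 + 2.02Q → Q* = 44.5755.
Height of the DWL triangle at Q_m is MC(Q_m) − SMB(Q_m) = MEC(Q_m) = 15.6719.
DWL = ½ × 4.0813 × 15.6719 = 31.9809.

DWL = $31.98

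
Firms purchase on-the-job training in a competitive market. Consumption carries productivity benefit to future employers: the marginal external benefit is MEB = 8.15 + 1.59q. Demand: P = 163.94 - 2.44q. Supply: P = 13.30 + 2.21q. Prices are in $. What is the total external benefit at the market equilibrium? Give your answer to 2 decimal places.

$1098.36

Market equilibrium (private): 13.30 + 2.21q = 163.94 - 2.44q → q_m = 32.3957.
Total external benefit = ∫₀^{q_m} (8.15 + 1.59q) dq = 8.15×32.3957 + ½×1.59×32.3957² = 1098.3627.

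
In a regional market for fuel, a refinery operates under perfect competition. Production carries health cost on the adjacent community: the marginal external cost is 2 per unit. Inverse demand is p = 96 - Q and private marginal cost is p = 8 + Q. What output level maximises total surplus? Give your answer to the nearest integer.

Q* = 43

Social marginal cost = private MC + MEC = 10 + Q.
Set SMC = demand: 10 + Q = 96 - Q → Q* = 43.0000.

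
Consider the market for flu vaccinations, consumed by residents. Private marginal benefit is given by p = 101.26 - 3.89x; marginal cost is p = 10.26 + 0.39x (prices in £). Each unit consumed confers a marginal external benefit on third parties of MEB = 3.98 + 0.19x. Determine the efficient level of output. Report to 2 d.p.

x* = 23.22

Social marginal benefit = demand + MEB = 105.24 - 3.70x.
Set SMB = MC: 105.24 - 3.70x = 10.26 + 0.39x → x* = 23.2225.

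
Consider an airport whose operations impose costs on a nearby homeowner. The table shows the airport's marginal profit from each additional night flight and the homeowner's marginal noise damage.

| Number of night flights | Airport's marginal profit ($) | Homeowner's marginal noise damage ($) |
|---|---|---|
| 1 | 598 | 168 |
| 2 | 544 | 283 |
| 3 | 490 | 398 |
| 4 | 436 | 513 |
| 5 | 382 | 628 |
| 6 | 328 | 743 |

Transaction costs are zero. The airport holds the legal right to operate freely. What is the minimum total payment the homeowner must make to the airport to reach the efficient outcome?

$1146

Left alone the airport would choose level 6 (marginal profit stays positive).
Efficient level: k* = 3 (marginal profit ≥ marginal noise damage through 3).
The homeowner must at least cover the airport's forgone profit from cutting 6→3: 436 + 382 + 328 = 1146.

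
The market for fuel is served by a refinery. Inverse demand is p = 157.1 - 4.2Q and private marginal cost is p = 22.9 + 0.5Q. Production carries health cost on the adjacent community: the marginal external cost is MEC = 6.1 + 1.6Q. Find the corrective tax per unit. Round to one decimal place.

tax = 38.6 per unit

Social marginal cost = private MC + MEC = 29.0 + 2.1Q.
Set SMC = demand: 29.0 + 2.1Q = 157.1 - 4.2Q → Q* = 20.3333.
The Pigouvian tax equals MEC at Q*: 6.1 + 1.6×20.3333 = 38.6333.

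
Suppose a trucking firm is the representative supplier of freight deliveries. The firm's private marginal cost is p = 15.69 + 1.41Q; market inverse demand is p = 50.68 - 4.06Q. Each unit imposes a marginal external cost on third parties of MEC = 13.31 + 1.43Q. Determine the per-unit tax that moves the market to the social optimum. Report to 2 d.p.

tax = 17.80 per unit

Social marginal cost = private MC + MEC = 29.00 + 2.84Q.
Set SMC = demand: 29.00 + 2.84Q = 50.68 - 4.06Q → Q* = 3.1420.
The Pigouvian tax equals MEC at Q*: 13.31 + 1.43×3.1420 = 17.8031.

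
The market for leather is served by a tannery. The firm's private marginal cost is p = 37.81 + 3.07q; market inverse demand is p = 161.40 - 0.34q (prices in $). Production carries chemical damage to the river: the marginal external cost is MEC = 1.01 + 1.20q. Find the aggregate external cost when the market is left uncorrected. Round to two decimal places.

$824.76

Market equilibrium (private): 37.81 + 3.07q = 161.40 - 0.34q → q_m = 36.2434.
Total external cost = ∫₀^{q_m} (1.01 + 1.20q) dq = 1.01×36.2434 + ½×1.20×36.2434² = 824.7563.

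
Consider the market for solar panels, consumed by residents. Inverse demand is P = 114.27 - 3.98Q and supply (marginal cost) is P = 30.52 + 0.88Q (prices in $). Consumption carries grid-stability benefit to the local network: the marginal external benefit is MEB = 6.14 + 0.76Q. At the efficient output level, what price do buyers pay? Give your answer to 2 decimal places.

Social marginal benefit = demand + MEB = 120.41 - 3.22Q.
Set SMB = MC: 120.41 - 3.22Q = 30.52 + 0.88Q → Q* = 21.9244.
Consumer price on the demand curve at Q*: 114.27 − 3.98×21.9244 = 27.0109.

P = $27.01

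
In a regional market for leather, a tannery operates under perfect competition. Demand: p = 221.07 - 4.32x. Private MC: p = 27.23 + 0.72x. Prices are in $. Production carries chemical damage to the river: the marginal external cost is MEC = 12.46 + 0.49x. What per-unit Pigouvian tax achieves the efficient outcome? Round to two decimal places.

Social marginal cost = private MC + MEC = 39.69 + 1.21x.
Set SMC = demand: 39.69 + 1.21x = 221.07 - 4.32x → x* = 32.7993.
The Pigouvian tax equals MEC at x*: 12.46 + 0.49×32.7993 = 28.5317.

tax = $28.53 per unit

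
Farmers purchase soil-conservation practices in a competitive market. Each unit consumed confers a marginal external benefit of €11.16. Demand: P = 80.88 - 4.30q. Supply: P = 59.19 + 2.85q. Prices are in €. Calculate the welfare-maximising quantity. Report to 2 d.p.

Social marginal benefit = demand + MEB = 92.04 - 4.30q.
Set SMB = MC: 92.04 - 4.30q = 59.19 + 2.85q → q* = 4.5944.

q* = 4.59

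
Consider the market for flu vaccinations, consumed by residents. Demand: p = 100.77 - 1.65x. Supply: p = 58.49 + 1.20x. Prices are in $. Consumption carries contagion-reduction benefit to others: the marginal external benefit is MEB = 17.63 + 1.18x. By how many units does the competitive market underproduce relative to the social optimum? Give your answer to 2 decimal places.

21.04 units

Market equilibrium (private): 58.49 + 1.20x = 100.77 - 1.65x → x_m = 14.8351.
Social marginal benefit = demand + MEB = 118.40 - 0.47x.
Set SMB = MC: 118.40 - 0.47x = 58.49 + 1.20x → x* = 35.8743.
Gap = |14.8351 − 35.8743| = 21.0392.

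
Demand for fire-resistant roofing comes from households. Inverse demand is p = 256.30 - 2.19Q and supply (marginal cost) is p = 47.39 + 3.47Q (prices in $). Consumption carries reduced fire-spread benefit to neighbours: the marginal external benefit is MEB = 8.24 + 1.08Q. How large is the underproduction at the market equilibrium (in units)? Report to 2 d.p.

10.50 units

Market equilibrium (private): 47.39 + 3.47Q = 256.30 - 2.19Q → Q_m = 36.9099.
Social marginal benefit = demand + MEB = 264.54 - 1.11Q.
Set SMB = MC: 264.54 - 1.11Q = 47.39 + 3.47Q → Q* = 47.4127.
Gap = |36.9099 − 47.4127| = 10.5028.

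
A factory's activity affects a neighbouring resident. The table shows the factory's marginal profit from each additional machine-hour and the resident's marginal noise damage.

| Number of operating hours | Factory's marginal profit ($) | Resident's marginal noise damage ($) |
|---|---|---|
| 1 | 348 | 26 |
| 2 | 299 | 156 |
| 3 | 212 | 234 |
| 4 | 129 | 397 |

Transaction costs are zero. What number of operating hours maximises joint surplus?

2

Bargaining reaches the level where marginal profit last exceeds marginal noise damage.
That holds through level 2 (299 ≥ 156) but not at 3 (212 < 234).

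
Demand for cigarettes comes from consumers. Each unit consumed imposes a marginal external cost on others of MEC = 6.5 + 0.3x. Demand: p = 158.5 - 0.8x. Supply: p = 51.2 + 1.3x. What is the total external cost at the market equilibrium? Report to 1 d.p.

723.7

Market equilibrium (private): 51.2 + 1.3x = 158.5 - 0.8x → x_m = 51.0952.
Total external cost = ∫₀^{x_m} (6.5 + 0.3x) dx = 6.5×51.0952 + ½×0.3×51.0952² = 723.7267.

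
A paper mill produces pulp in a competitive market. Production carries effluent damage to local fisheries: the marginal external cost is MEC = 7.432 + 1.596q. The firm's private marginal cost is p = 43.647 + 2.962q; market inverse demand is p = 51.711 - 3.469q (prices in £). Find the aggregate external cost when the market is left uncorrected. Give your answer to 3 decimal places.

£10.574

Market equilibrium (private): 43.647 + 2.962q = 51.711 - 3.469q → q_m = 1.2539.
Total external cost = ∫₀^{q_m} (7.432 + 1.596q) dq = 7.432×1.2539 + ½×1.596×1.2539² = 10.5737.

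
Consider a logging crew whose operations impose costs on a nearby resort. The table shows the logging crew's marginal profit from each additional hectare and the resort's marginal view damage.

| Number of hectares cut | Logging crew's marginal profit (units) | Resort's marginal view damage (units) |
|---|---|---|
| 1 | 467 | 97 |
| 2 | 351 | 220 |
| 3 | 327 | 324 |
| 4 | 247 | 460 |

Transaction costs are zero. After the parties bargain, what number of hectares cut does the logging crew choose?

3

Bargaining reaches the level where marginal profit last exceeds marginal view damage.
That holds through level 3 (327 ≥ 324) but not at 4 (247 < 460).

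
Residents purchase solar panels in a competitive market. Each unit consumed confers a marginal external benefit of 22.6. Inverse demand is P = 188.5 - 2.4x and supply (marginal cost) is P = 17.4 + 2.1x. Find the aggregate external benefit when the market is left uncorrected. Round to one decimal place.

859.3

Market equilibrium (private): 17.4 + 2.1x = 188.5 - 2.4x → x_m = 38.0222.
Total external benefit = MEB × x_m = 22.6 × 38.0222 = 859.3017.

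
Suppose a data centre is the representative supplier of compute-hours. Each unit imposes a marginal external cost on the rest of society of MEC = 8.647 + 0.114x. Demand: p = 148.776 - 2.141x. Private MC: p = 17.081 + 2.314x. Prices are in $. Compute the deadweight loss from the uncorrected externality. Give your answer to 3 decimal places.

DWL = $15.803

Market equilibrium (private): 17.081 + 2.314x = 148.776 - 2.141x → x_m = 29.5612.
Social marginal cost = private MC + MEC = 25.728 + 2.428x.
Set SMC = demand: 25.728 + 2.428x = 148.776 - 2.141x → x* = 26.9311.
The welfare-loss triangle has base |x_m − x*| and height MEC(x_m) (the vertical gap between SMC and demand is zero at x* and MEC at x_m).
DWL = ½ × 2.6301 × 12.0170 = 15.8030.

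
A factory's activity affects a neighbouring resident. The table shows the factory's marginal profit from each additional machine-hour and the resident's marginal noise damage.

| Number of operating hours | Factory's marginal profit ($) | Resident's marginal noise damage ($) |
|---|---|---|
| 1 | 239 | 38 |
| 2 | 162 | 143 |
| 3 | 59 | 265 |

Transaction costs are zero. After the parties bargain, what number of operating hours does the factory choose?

Bargaining reaches the level where marginal profit last exceeds marginal noise damage.
That holds through level 2 (162 ≥ 143) but not at 3 (59 < 265).

2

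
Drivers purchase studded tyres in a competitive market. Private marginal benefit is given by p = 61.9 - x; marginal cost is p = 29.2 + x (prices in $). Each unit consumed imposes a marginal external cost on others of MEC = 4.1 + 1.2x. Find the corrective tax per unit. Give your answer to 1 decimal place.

Social marginal benefit = demand − MEC = 57.8 - 2.2x.
Set SMB = MC: 57.8 - 2.2x = 29.2 + x → x* = 8.9375.
The Pigouvian tax equals MEC at x*: 4.1 + 1.2×8.9375 = 14.8250.

tax = $14.8 per unit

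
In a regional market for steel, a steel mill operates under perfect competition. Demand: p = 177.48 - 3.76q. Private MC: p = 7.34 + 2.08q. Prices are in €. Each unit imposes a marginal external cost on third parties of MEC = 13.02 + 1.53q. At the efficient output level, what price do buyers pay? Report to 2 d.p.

P = €97.32

Social marginal cost = private MC + MEC = 20.36 + 3.61q.
Set SMC = demand: 20.36 + 3.61q = 177.48 - 3.76q → q* = 21.3189.
Consumer price on the demand curve at q*: 177.48 − 3.76×21.3189 = 97.3209.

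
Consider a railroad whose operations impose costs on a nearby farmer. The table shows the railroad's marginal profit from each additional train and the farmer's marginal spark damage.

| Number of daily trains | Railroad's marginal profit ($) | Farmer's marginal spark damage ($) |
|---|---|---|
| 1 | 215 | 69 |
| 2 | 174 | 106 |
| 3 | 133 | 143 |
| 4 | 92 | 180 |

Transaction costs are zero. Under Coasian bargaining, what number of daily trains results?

2

Bargaining reaches the level where marginal profit last exceeds marginal spark damage.
That holds through level 2 (174 ≥ 106) but not at 3 (133 < 143).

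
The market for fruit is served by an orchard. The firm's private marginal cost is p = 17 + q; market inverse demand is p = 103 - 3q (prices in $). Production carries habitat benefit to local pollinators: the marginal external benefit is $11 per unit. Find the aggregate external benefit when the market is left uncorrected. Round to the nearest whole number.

$237

Market equilibrium (private): 17 + q = 103 - 3q → q_m = 21.5000.
Total external benefit = MEB × q_m = 11 × 21.5000 = 236.5000.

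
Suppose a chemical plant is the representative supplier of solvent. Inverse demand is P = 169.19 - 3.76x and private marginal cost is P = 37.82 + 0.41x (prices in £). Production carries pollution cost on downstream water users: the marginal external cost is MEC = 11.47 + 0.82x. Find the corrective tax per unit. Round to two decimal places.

tax = £31.17 per unit

Social marginal cost = private MC + MEC = 49.29 + 1.23x.
Set SMC = demand: 49.29 + 1.23x = 169.19 - 3.76x → x* = 24.0281.
The Pigouvian tax equals MEC at x*: 11.47 + 0.82×24.0281 = 31.1730.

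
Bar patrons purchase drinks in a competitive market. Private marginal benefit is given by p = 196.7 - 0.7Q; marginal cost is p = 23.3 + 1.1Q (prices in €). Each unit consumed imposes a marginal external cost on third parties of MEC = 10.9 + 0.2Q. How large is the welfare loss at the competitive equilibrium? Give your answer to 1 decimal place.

DWL = €227.5

Market equilibrium (private): 23.3 + 1.1Q = 196.7 - 0.7Q → Q_m = 96.3333.
Social marginal benefit = demand − MEC = 185.8 - 0.9Q.
Set SMB = MC: 185.8 - 0.9Q = 23.3 + 1.1Q → Q* = 81.2500.
The welfare-loss triangle has base |Q_m − Q*| and height MEC(Q_m) (the vertical gap between SMB and MC is zero at Q* and MEC at Q_m).
DWL = ½ × 15.0833 × 30.1667 = 227.5067.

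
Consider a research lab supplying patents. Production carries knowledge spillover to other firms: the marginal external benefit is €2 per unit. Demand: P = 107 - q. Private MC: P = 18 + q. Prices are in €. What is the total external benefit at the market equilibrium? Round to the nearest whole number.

Market equilibrium (private): 18 + q = 107 - q → q_m = 44.5000.
Total external benefit = MEB × q_m = 2 × 44.5000 = 89.0000.

€89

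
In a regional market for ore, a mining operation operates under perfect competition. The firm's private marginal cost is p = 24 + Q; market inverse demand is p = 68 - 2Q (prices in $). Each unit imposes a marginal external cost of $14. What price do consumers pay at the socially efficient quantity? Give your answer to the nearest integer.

P = $48

Social marginal cost = private MC + MEC = 38 + Q.
Set SMC = demand: 38 + Q = 68 - 2Q → Q* = 10.0000.
Consumer price on the demand curve at Q*: 68 − 2×10.0000 = 48.0000.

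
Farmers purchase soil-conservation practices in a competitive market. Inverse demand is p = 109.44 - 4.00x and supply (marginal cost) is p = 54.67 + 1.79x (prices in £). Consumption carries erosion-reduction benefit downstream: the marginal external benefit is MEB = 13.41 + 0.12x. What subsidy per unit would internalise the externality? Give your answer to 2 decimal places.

Social marginal benefit = demand + MEB = 122.85 - 3.88x.
Set SMB = MC: 122.85 - 3.88x = 54.67 + 1.79x → x* = 12.0247.
The Pigouvian subsidy equals MEB at x*: 13.41 + 0.12×12.0247 = 14.8530.

subsidy = £14.85 per unit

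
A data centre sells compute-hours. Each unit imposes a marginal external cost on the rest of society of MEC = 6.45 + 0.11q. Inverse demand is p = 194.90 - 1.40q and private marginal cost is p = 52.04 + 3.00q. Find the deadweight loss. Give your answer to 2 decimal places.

DWL = 11.13

Market equilibrium (private): 52.04 + 3.00q = 194.90 - 1.40q → q_m = 32.4682.
Social marginal cost = private MC + MEC = 58.49 + 3.11q.
Set SMC = demand: 58.49 + 3.11q = 194.90 - 1.40q → q* = 30.2461.
Between q* and q_m the wedge SMC − demand runs linearly from 0 to MEC(q_m), so the loss is a triangle.
DWL = ½ × 2.2221 × 10.0215 = 11.1344.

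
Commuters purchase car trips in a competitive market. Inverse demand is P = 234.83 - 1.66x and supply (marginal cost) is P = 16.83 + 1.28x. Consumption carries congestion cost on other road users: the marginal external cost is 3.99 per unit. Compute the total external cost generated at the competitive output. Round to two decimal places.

295.86

Market equilibrium (private): 16.83 + 1.28x = 234.83 - 1.66x → x_m = 74.1497.
Total external cost = MEC × x_m = 3.99 × 74.1497 = 295.8573.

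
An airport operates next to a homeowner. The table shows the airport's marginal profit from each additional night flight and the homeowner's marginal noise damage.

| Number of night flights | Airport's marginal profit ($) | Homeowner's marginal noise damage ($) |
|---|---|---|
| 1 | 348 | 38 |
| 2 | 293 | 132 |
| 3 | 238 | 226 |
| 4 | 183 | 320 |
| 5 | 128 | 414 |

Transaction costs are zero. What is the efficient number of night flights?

Bargaining reaches the level where marginal profit last exceeds marginal noise damage.
That holds through level 3 (238 ≥ 226) but not at 4 (183 < 320).

3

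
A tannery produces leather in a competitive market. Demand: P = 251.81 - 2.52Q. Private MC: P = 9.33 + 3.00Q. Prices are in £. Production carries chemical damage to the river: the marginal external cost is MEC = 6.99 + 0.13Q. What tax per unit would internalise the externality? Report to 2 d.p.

tax = £12.41 per unit

Social marginal cost = private MC + MEC = 16.32 + 3.13Q.
Set SMC = demand: 16.32 + 3.13Q = 251.81 - 2.52Q → Q* = 41.6796.
The Pigouvian tax equals MEC at Q*: 6.99 + 0.13×41.6796 = 12.4083.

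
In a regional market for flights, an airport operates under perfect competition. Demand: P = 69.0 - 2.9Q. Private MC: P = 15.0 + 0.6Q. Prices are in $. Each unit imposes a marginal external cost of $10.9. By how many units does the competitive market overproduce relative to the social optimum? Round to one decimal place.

Market equilibrium (private): 15.0 + 0.6Q = 69.0 - 2.9Q → Q_m = 15.4286.
Social marginal cost = private MC + MEC = 25.9 + 0.6Q.
Set SMC = demand: 25.9 + 0.6Q = 69.0 - 2.9Q → Q* = 12.3143.
Gap = |15.4286 − 12.3143| = 3.1143.

3.1 units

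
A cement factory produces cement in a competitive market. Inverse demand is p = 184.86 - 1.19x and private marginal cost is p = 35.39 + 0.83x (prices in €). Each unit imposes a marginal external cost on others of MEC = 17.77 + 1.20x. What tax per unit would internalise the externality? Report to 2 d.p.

tax = €66.85 per unit

Social marginal cost = private MC + MEC = 53.16 + 2.03x.
Set SMC = demand: 53.16 + 2.03x = 184.86 - 1.19x → x* = 40.9006.
The Pigouvian tax equals MEC at x*: 17.77 + 1.20×40.9006 = 66.8507.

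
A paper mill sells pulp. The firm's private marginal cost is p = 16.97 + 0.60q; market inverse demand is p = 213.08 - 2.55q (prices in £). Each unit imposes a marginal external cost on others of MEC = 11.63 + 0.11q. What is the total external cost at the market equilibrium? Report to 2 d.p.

Market equilibrium (private): 16.97 + 0.60q = 213.08 - 2.55q → q_m = 62.2571.
Total external cost = ∫₀^{q_m} (11.63 + 0.11q) dq = 11.63×62.2571 + ½×0.11×62.2571² = 937.2271.

£937.23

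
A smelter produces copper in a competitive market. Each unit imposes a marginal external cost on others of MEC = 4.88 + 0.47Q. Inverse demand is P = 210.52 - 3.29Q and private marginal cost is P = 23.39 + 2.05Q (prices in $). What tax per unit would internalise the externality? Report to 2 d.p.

tax = $19.62 per unit

Social marginal cost = private MC + MEC = 28.27 + 2.52Q.
Set SMC = demand: 28.27 + 2.52Q = 210.52 - 3.29Q → Q* = 31.3683.
The Pigouvian tax equals MEC at Q*: 4.88 + 0.47×31.3683 = 19.6231.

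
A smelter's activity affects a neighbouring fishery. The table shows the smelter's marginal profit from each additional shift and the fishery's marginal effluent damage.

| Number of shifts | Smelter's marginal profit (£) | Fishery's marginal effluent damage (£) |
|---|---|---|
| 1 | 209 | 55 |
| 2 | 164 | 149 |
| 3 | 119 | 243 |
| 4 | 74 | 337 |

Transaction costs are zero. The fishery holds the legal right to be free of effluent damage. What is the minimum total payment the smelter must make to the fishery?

£204

Efficient level: marginal profit ≥ marginal effluent damage through level 2, so k* = 2.
With the fishery holding the right, the smelter must at least compensate total damage at k*: 55 + 149 = 204.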